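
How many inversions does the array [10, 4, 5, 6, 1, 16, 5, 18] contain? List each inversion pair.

Finding inversions in [10, 4, 5, 6, 1, 16, 5, 18]:

(0, 1): arr[0]=10 > arr[1]=4
(0, 2): arr[0]=10 > arr[2]=5
(0, 3): arr[0]=10 > arr[3]=6
(0, 4): arr[0]=10 > arr[4]=1
(0, 6): arr[0]=10 > arr[6]=5
(1, 4): arr[1]=4 > arr[4]=1
(2, 4): arr[2]=5 > arr[4]=1
(3, 4): arr[3]=6 > arr[4]=1
(3, 6): arr[3]=6 > arr[6]=5
(5, 6): arr[5]=16 > arr[6]=5

Total inversions: 10

The array has 10 inversion(s): (0,1), (0,2), (0,3), (0,4), (0,6), (1,4), (2,4), (3,4), (3,6), (5,6). Each pair (i,j) satisfies i < j and arr[i] > arr[j].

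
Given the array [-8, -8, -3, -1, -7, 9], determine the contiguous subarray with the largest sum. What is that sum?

Using Kadane's algorithm on [-8, -8, -3, -1, -7, 9]:

Scanning through the array:
Position 1 (value -8): max_ending_here = -8, max_so_far = -8
Position 2 (value -3): max_ending_here = -3, max_so_far = -3
Position 3 (value -1): max_ending_here = -1, max_so_far = -1
Position 4 (value -7): max_ending_here = -7, max_so_far = -1
Position 5 (value 9): max_ending_here = 9, max_so_far = 9

Maximum subarray: [9]
Maximum sum: 9

The maximum subarray is [9] with sum 9. This subarray runs from index 5 to index 5.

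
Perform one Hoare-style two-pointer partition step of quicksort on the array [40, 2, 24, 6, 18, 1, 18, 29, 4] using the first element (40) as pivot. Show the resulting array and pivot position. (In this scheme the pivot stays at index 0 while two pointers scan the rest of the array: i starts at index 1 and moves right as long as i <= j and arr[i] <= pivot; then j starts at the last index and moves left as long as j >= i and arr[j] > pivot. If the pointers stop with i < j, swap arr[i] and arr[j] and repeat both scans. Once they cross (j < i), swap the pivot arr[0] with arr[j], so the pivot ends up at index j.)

Hoare-style two-pointer partition with pivot = 40:

Initial array: [40, 2, 24, 6, 18, 1, 18, 29, 4]

Pointers start at i = 1, j = 8.
i ends at 9, j ends at 8: the pointers have crossed (j < i), so scanning stops.

Swap pivot arr[0] with arr[8] to place pivot at position 8: [4, 2, 24, 6, 18, 1, 18, 29, 40]
Pivot position: 8

After partitioning with pivot 40, the array becomes [4, 2, 24, 6, 18, 1, 18, 29, 40]. The pivot is placed at index 8. All elements to the left of the pivot are <= 40, and all elements to the right are > 40.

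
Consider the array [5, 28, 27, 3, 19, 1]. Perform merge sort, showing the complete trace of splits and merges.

Merge sort trace:

Split: [5, 28, 27, 3, 19, 1] -> [5, 28, 27] and [3, 19, 1]
  Split: [5, 28, 27] -> [5] and [28, 27]
    Split: [28, 27] -> [28] and [27]
    Merge: [28] + [27] -> [27, 28]
  Merge: [5] + [27, 28] -> [5, 27, 28]
  Split: [3, 19, 1] -> [3] and [19, 1]
    Split: [19, 1] -> [19] and [1]
    Merge: [19] + [1] -> [1, 19]
  Merge: [3] + [1, 19] -> [1, 3, 19]
Merge: [5, 27, 28] + [1, 3, 19] -> [1, 3, 5, 19, 27, 28]

Final sorted array: [1, 3, 5, 19, 27, 28]

The merge sort proceeds by recursively splitting the array and merging sorted halves.
After all merges, the sorted array is [1, 3, 5, 19, 27, 28].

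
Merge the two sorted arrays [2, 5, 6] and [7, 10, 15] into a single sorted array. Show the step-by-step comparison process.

Merging process:

Compare 2 vs 7: take 2 from left. Merged: [2]
Compare 5 vs 7: take 5 from left. Merged: [2, 5]
Compare 6 vs 7: take 6 from left. Merged: [2, 5, 6]
Append remaining from right: [7, 10, 15]. Merged: [2, 5, 6, 7, 10, 15]

Final merged array: [2, 5, 6, 7, 10, 15]
Total comparisons: 3

The merged array is [2, 5, 6, 7, 10, 15], requiring 3 comparisons. The merge step runs in O(n) time where n is the total number of elements.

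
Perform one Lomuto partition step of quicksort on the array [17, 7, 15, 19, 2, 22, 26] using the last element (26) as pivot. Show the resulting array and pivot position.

Lomuto partition with pivot = 26:

Initial array: [17, 7, 15, 19, 2, 22, 26]

arr[0]=17 <= 26: swap with position 0, array becomes [17, 7, 15, 19, 2, 22, 26]
arr[1]=7 <= 26: swap with position 1, array becomes [17, 7, 15, 19, 2, 22, 26]
arr[2]=15 <= 26: swap with position 2, array becomes [17, 7, 15, 19, 2, 22, 26]
arr[3]=19 <= 26: swap with position 3, array becomes [17, 7, 15, 19, 2, 22, 26]
arr[4]=2 <= 26: swap with position 4, array becomes [17, 7, 15, 19, 2, 22, 26]
arr[5]=22 <= 26: swap with position 5, array becomes [17, 7, 15, 19, 2, 22, 26]

Place pivot at position 6: [17, 7, 15, 19, 2, 22, 26]
Pivot position: 6

After partitioning with pivot 26, the array becomes [17, 7, 15, 19, 2, 22, 26]. The pivot is placed at index 6. All elements to the left of the pivot are <= 26, and all elements to the right are > 26.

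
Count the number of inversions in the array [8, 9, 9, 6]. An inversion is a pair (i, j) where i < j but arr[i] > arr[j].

Finding inversions in [8, 9, 9, 6]:

(0, 3): arr[0]=8 > arr[3]=6
(1, 3): arr[1]=9 > arr[3]=6
(2, 3): arr[2]=9 > arr[3]=6

Total inversions: 3

The array has 3 inversion(s): (0,3), (1,3), (2,3). Each pair (i,j) satisfies i < j and arr[i] > arr[j].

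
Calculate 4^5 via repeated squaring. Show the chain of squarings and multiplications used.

Computing 4^5 by squaring (build up from 4^1; each line after the first costs one multiplication):

4^1 = 4
4^2 = (4^1)^2 = 4^2 = 16
4^4 = (4^2)^2 = 16^2 = 256
4^5 = 4 * 4^4 = 4 * 256 = 1024

Result: 1024
Multiplications needed: 3 (3 lines after 4^1)

4^5 = 1024. Using exponentiation by squaring, this requires 3 multiplications. The key idea: if the exponent is even, square the half-power; if odd, multiply by the base once.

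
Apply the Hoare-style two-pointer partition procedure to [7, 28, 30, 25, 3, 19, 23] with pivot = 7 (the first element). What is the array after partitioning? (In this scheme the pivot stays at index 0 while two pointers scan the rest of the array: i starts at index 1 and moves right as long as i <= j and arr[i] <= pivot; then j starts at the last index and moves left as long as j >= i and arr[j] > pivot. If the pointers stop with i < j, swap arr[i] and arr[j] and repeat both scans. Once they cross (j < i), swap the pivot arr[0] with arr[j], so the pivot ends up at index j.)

Hoare-style two-pointer partition with pivot = 7:

Initial array: [7, 28, 30, 25, 3, 19, 23]

Pointers start at i = 1, j = 6.
i stops at index 1 (arr[1]=28 > 7), j stops at index 4 (arr[4]=3 <= 7): swap arr[1] and arr[4], array becomes [7, 3, 30, 25, 28, 19, 23]
i ends at 2, j ends at 1: the pointers have crossed (j < i), so scanning stops.

Swap pivot arr[0] with arr[1] to place pivot at position 1: [3, 7, 30, 25, 28, 19, 23]
Pivot position: 1

After partitioning with pivot 7, the array becomes [3, 7, 30, 25, 28, 19, 23]. The pivot is placed at index 1. All elements to the left of the pivot are <= 7, and all elements to the right are > 7.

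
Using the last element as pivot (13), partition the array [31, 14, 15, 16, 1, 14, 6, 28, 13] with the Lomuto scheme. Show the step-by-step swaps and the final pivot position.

Lomuto partition with pivot = 13:

Initial array: [31, 14, 15, 16, 1, 14, 6, 28, 13]

arr[0]=31 > 13: no swap
arr[1]=14 > 13: no swap
arr[2]=15 > 13: no swap
arr[3]=16 > 13: no swap
arr[4]=1 <= 13: swap with position 0, array becomes [1, 14, 15, 16, 31, 14, 6, 28, 13]
arr[5]=14 > 13: no swap
arr[6]=6 <= 13: swap with position 1, array becomes [1, 6, 15, 16, 31, 14, 14, 28, 13]
arr[7]=28 > 13: no swap

Place pivot at position 2: [1, 6, 13, 16, 31, 14, 14, 28, 15]
Pivot position: 2

After partitioning with pivot 13, the array becomes [1, 6, 13, 16, 31, 14, 14, 28, 15]. The pivot is placed at index 2. All elements to the left of the pivot are <= 13, and all elements to the right are > 13.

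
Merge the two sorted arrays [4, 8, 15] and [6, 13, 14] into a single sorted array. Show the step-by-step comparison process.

Merging process:

Compare 4 vs 6: take 4 from left. Merged: [4]
Compare 8 vs 6: take 6 from right. Merged: [4, 6]
Compare 8 vs 13: take 8 from left. Merged: [4, 6, 8]
Compare 15 vs 13: take 13 from right. Merged: [4, 6, 8, 13]
Compare 15 vs 14: take 14 from right. Merged: [4, 6, 8, 13, 14]
Append remaining from left: [15]. Merged: [4, 6, 8, 13, 14, 15]

Final merged array: [4, 6, 8, 13, 14, 15]
Total comparisons: 5

The merged array is [4, 6, 8, 13, 14, 15], requiring 5 comparisons. The merge step runs in O(n) time where n is the total number of elements.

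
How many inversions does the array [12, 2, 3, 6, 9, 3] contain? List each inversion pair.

Finding inversions in [12, 2, 3, 6, 9, 3]:

(0, 1): arr[0]=12 > arr[1]=2
(0, 2): arr[0]=12 > arr[2]=3
(0, 3): arr[0]=12 > arr[3]=6
(0, 4): arr[0]=12 > arr[4]=9
(0, 5): arr[0]=12 > arr[5]=3
(3, 5): arr[3]=6 > arr[5]=3
(4, 5): arr[4]=9 > arr[5]=3

Total inversions: 7

The array has 7 inversion(s): (0,1), (0,2), (0,3), (0,4), (0,5), (3,5), (4,5). Each pair (i,j) satisfies i < j and arr[i] > arr[j].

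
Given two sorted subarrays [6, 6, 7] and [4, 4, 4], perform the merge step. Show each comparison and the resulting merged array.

Merging process:

Compare 6 vs 4: take 4 from right. Merged: [4]
Compare 6 vs 4: take 4 from right. Merged: [4, 4]
Compare 6 vs 4: take 4 from right. Merged: [4, 4, 4]
Append remaining from left: [6, 6, 7]. Merged: [4, 4, 4, 6, 6, 7]

Final merged array: [4, 4, 4, 6, 6, 7]
Total comparisons: 3

The merged array is [4, 4, 4, 6, 6, 7], requiring 3 comparisons. The merge step runs in O(n) time where n is the total number of elements.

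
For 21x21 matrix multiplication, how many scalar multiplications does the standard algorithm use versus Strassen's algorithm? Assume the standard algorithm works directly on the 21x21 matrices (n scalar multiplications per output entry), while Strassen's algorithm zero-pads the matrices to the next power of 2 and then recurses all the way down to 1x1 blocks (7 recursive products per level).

Matrix multiplication for 21x21 matrices:

Strassen's algorithm requires power-of-2 dimensions. Pad 21x21 to 32x32 (next power of 2).

Standard algorithm: 21^3 = 9261 multiplications
Strassen's algorithm: 7^(log2(32)) = 7^5 = 16807 multiplications
Difference: 9261 - 16807 = -7546 (Strassen uses MORE here due to padding overhead — for small or just-over-power-of-2 n, padding can outweigh the per-level savings)

Standard: 9261 multiplications (21^3). Strassen: 16807 multiplications (7^5, after padding to 32x32). Strassen reduces 8 recursive multiplications to 7 at each level.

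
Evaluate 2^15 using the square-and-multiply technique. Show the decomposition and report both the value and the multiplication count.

Computing 2^15 by squaring (build up from 2^1; each line after the first costs one multiplication):

2^1 = 2
2^2 = (2^1)^2 = 2^2 = 4
2^3 = 2 * 2^2 = 2 * 4 = 8
2^6 = (2^3)^2 = 8^2 = 64
2^7 = 2 * 2^6 = 2 * 64 = 128
2^14 = (2^7)^2 = 128^2 = 16384
2^15 = 2 * 2^14 = 2 * 16384 = 32768

Result: 32768
Multiplications needed: 6 (6 lines after 2^1)

2^15 = 32768. Using exponentiation by squaring, this requires 6 multiplications. The key idea: if the exponent is even, square the half-power; if odd, multiply by the base once.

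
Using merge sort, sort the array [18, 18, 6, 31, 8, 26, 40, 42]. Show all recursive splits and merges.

Merge sort trace:

Split: [18, 18, 6, 31, 8, 26, 40, 42] -> [18, 18, 6, 31] and [8, 26, 40, 42]
  Split: [18, 18, 6, 31] -> [18, 18] and [6, 31]
    Split: [18, 18] -> [18] and [18]
    Merge: [18] + [18] -> [18, 18]
    Split: [6, 31] -> [6] and [31]
    Merge: [6] + [31] -> [6, 31]
  Merge: [18, 18] + [6, 31] -> [6, 18, 18, 31]
  Split: [8, 26, 40, 42] -> [8, 26] and [40, 42]
    Split: [8, 26] -> [8] and [26]
    Merge: [8] + [26] -> [8, 26]
    Split: [40, 42] -> [40] and [42]
    Merge: [40] + [42] -> [40, 42]
  Merge: [8, 26] + [40, 42] -> [8, 26, 40, 42]
Merge: [6, 18, 18, 31] + [8, 26, 40, 42] -> [6, 8, 18, 18, 26, 31, 40, 42]

Final sorted array: [6, 8, 18, 18, 26, 31, 40, 42]

The merge sort proceeds by recursively splitting the array and merging sorted halves.
After all merges, the sorted array is [6, 8, 18, 18, 26, 31, 40, 42].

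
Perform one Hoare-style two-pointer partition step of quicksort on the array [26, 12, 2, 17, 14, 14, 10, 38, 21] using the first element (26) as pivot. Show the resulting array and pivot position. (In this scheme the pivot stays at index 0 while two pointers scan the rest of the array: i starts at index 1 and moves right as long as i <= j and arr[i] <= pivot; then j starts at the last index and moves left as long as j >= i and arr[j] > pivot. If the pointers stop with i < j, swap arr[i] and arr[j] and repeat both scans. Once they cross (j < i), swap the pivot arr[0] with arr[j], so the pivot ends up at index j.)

Hoare-style two-pointer partition with pivot = 26:

Initial array: [26, 12, 2, 17, 14, 14, 10, 38, 21]

Pointers start at i = 1, j = 8.
i stops at index 7 (arr[7]=38 > 26), j stops at index 8 (arr[8]=21 <= 26): swap arr[7] and arr[8], array becomes [26, 12, 2, 17, 14, 14, 10, 21, 38]
i ends at 8, j ends at 7: the pointers have crossed (j < i), so scanning stops.

Swap pivot arr[0] with arr[7] to place pivot at position 7: [21, 12, 2, 17, 14, 14, 10, 26, 38]
Pivot position: 7

After partitioning with pivot 26, the array becomes [21, 12, 2, 17, 14, 14, 10, 26, 38]. The pivot is placed at index 7. All elements to the left of the pivot are <= 26, and all elements to the right are > 26.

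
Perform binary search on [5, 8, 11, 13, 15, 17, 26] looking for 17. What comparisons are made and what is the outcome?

Binary search for 17 in [5, 8, 11, 13, 15, 17, 26]:

lo=0, hi=6, mid=3, arr[mid]=13 -> 13 < 17, search right half
lo=4, hi=6, mid=5, arr[mid]=17 -> Found target at index 5!

Binary search finds 17 at index 5 after 2 comparisons. The search repeatedly halves the search space by comparing with the middle element.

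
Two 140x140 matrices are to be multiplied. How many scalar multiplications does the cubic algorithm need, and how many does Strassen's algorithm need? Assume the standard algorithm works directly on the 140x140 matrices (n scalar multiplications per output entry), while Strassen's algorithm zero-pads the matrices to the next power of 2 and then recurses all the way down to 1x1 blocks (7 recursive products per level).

Matrix multiplication for 140x140 matrices:

Strassen's algorithm requires power-of-2 dimensions. Pad 140x140 to 256x256 (next power of 2).

Standard algorithm: 140^3 = 2744000 multiplications
Strassen's algorithm: 7^(log2(256)) = 7^8 = 5764801 multiplications
Difference: 2744000 - 5764801 = -3020801 (Strassen uses MORE here due to padding overhead — for small or just-over-power-of-2 n, padding can outweigh the per-level savings)

Standard: 2744000 multiplications (140^3). Strassen: 5764801 multiplications (7^8, after padding to 256x256). Strassen reduces 8 recursive multiplications to 7 at each level.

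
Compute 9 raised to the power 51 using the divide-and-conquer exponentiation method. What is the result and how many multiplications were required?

Computing 9^51 by squaring (build up from 9^1; each line after the first costs one multiplication):

9^1 = 9
9^2 = (9^1)^2 = 9^2 = 81
9^3 = 9 * 9^2 = 9 * 81 = 729
9^6 = (9^3)^2 = 729^2 = 531441
9^12 = (9^6)^2 = 531441^2 = 282429536481
9^24 = (9^12)^2 = 282429536481^2 = 79766443076872509863361
9^25 = 9 * 9^24 = 9 * 79766443076872509863361 = 717897987691852588770249
9^50 = (9^25)^2 = 717897987691852588770249^2 = 515377520732011331036461129765621272702107522001
9^51 = 9 * 9^50 = 9 * 515377520732011331036461129765621272702107522001 = 4638397686588101979328150167890591454318967698009

Result: 4638397686588101979328150167890591454318967698009
Multiplications needed: 8 (8 lines after 9^1)

9^51 = 4638397686588101979328150167890591454318967698009. Using exponentiation by squaring, this requires 8 multiplications. The key idea: if the exponent is even, square the half-power; if odd, multiply by the base once.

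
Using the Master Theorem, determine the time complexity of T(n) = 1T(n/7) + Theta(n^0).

Master Theorem for T(n) = 1T(n/7) + O(n^0):

a = 1, b = 7, c = 0
log_b(a) = log_7(1) = 0.0000

Case 2: c = 0 = log_7(1) = 0.0000
T(n) = O(n^0 log n) = O(log n)

For T(n) = 1T(n/7) + O(n^0): log_7(1) = 0.0000. This is Case 2 of the Master Theorem (c = log_b(a), equal work at all levels), giving O(log n).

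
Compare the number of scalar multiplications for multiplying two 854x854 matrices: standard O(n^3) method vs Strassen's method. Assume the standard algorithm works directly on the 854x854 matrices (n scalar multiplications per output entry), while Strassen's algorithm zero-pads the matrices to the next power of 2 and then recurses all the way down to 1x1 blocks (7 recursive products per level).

Matrix multiplication for 854x854 matrices:

Strassen's algorithm requires power-of-2 dimensions. Pad 854x854 to 1024x1024 (next power of 2).

Standard algorithm: 854^3 = 622835864 multiplications
Strassen's algorithm: 7^(log2(1024)) = 7^10 = 282475249 multiplications
Savings: 622835864 - 282475249 = 340360615 multiplications

Standard: 622835864 multiplications (854^3). Strassen: 282475249 multiplications (7^10, after padding to 1024x1024). Strassen reduces 8 recursive multiplications to 7 at each level.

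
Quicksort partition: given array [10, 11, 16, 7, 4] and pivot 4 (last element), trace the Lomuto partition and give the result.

Lomuto partition with pivot = 4:

Initial array: [10, 11, 16, 7, 4]

arr[0]=10 > 4: no swap
arr[1]=11 > 4: no swap
arr[2]=16 > 4: no swap
arr[3]=7 > 4: no swap

Place pivot at position 0: [4, 11, 16, 7, 10]
Pivot position: 0

After partitioning with pivot 4, the array becomes [4, 11, 16, 7, 10]. The pivot is placed at index 0. All elements to the left of the pivot are <= 4, and all elements to the right are > 4.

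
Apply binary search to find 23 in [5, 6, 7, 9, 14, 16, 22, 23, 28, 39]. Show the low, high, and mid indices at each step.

Binary search for 23 in [5, 6, 7, 9, 14, 16, 22, 23, 28, 39]:

lo=0, hi=9, mid=4, arr[mid]=14 -> 14 < 23, search right half
lo=5, hi=9, mid=7, arr[mid]=23 -> Found target at index 7!

Binary search finds 23 at index 7 after 2 comparisons. The search repeatedly halves the search space by comparing with the middle element.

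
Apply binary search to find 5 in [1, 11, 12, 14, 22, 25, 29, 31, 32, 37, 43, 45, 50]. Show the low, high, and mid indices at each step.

Binary search for 5 in [1, 11, 12, 14, 22, 25, 29, 31, 32, 37, 43, 45, 50]:

lo=0, hi=12, mid=6, arr[mid]=29 -> 29 > 5, search left half
lo=0, hi=5, mid=2, arr[mid]=12 -> 12 > 5, search left half
lo=0, hi=1, mid=0, arr[mid]=1 -> 1 < 5, search right half
lo=1, hi=1, mid=1, arr[mid]=11 -> 11 > 5, search left half
lo=1 > hi=0, target 5 not found

Binary search determines that 5 is not in the array after 4 comparisons. The search space was exhausted without finding the target.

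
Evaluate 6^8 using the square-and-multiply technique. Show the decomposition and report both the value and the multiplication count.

Computing 6^8 by squaring (build up from 6^1; each line after the first costs one multiplication):

6^1 = 6
6^2 = (6^1)^2 = 6^2 = 36
6^4 = (6^2)^2 = 36^2 = 1296
6^8 = (6^4)^2 = 1296^2 = 1679616

Result: 1679616
Multiplications needed: 3 (3 lines after 6^1)

6^8 = 1679616. Using exponentiation by squaring, this requires 3 multiplications. The key idea: if the exponent is even, square the half-power; if odd, multiply by the base once.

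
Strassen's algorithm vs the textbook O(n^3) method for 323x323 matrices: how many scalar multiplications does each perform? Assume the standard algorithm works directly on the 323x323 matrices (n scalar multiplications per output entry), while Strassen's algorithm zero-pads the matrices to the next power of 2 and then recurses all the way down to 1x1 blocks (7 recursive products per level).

Matrix multiplication for 323x323 matrices:

Strassen's algorithm requires power-of-2 dimensions. Pad 323x323 to 512x512 (next power of 2).

Standard algorithm: 323^3 = 33698267 multiplications
Strassen's algorithm: 7^(log2(512)) = 7^9 = 40353607 multiplications
Difference: 33698267 - 40353607 = -6655340 (Strassen uses MORE here due to padding overhead — for small or just-over-power-of-2 n, padding can outweigh the per-level savings)

Standard: 33698267 multiplications (323^3). Strassen: 40353607 multiplications (7^9, after padding to 512x512). Strassen reduces 8 recursive multiplications to 7 at each level.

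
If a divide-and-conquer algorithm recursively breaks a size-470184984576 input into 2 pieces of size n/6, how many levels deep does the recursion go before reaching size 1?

For divide and conquer with division factor 6:

Problem sizes at each level:
Level 0: 470184984576
Level 1: 78364164096
Level 2: 13060694016
Level 3: 2176782336
Level 4: 362797056
Level 5: 60466176
Level 6: 10077696
Level 7: 1679616
Level 8: 279936
Level 9: 46656
Level 10: 7776
Level 11: 1296
Level 12: 216
Level 13: 36
Level 14: 6
Level 15: 1

The root is level 0 and the size-1 base case is level 15 (the tree spans levels 0 through 15, i.e. 16 levels counting the root), so the depth is the number of divisions: log_6(470184984576) = 15

The recursion tree depth is log_6(470184984576) = 15. At each level, the problem size is divided by 6, so it takes 15 divisions to reduce to a base case of size 1. The algorithm makes 2 recursive calls at each level.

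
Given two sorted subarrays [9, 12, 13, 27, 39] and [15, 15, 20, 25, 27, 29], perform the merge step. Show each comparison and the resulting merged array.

Merging process:

Compare 9 vs 15: take 9 from left. Merged: [9]
Compare 12 vs 15: take 12 from left. Merged: [9, 12]
Compare 13 vs 15: take 13 from left. Merged: [9, 12, 13]
Compare 27 vs 15: take 15 from right. Merged: [9, 12, 13, 15]
Compare 27 vs 15: take 15 from right. Merged: [9, 12, 13, 15, 15]
Compare 27 vs 20: take 20 from right. Merged: [9, 12, 13, 15, 15, 20]
Compare 27 vs 25: take 25 from right. Merged: [9, 12, 13, 15, 15, 20, 25]
Compare 27 vs 27: take 27 from left. Merged: [9, 12, 13, 15, 15, 20, 25, 27]
Compare 39 vs 27: take 27 from right. Merged: [9, 12, 13, 15, 15, 20, 25, 27, 27]
Compare 39 vs 29: take 29 from right. Merged: [9, 12, 13, 15, 15, 20, 25, 27, 27, 29]
Append remaining from left: [39]. Merged: [9, 12, 13, 15, 15, 20, 25, 27, 27, 29, 39]

Final merged array: [9, 12, 13, 15, 15, 20, 25, 27, 27, 29, 39]
Total comparisons: 10

The merged array is [9, 12, 13, 15, 15, 20, 25, 27, 27, 29, 39], requiring 10 comparisons. The merge step runs in O(n) time where n is the total number of elements.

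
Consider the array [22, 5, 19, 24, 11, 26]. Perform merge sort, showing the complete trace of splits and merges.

Merge sort trace:

Split: [22, 5, 19, 24, 11, 26] -> [22, 5, 19] and [24, 11, 26]
  Split: [22, 5, 19] -> [22] and [5, 19]
    Split: [5, 19] -> [5] and [19]
    Merge: [5] + [19] -> [5, 19]
  Merge: [22] + [5, 19] -> [5, 19, 22]
  Split: [24, 11, 26] -> [24] and [11, 26]
    Split: [11, 26] -> [11] and [26]
    Merge: [11] + [26] -> [11, 26]
  Merge: [24] + [11, 26] -> [11, 24, 26]
Merge: [5, 19, 22] + [11, 24, 26] -> [5, 11, 19, 22, 24, 26]

Final sorted array: [5, 11, 19, 22, 24, 26]

The merge sort proceeds by recursively splitting the array and merging sorted halves.
After all merges, the sorted array is [5, 11, 19, 22, 24, 26].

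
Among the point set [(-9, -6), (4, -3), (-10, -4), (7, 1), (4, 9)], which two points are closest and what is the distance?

Computing all pairwise distances among 5 points:

d((-9, -6), (4, -3)) = 13.3417
d((-9, -6), (-10, -4)) = 2.2361 <-- minimum
d((-9, -6), (7, 1)) = 17.4642
d((-9, -6), (4, 9)) = 19.8494
d((4, -3), (-10, -4)) = 14.0357
d((4, -3), (7, 1)) = 5.0
d((4, -3), (4, 9)) = 12.0
d((-10, -4), (7, 1)) = 17.72
d((-10, -4), (4, 9)) = 19.105
d((7, 1), (4, 9)) = 8.544

Closest pair: (-9, -6) and (-10, -4) with distance 2.2361

The closest pair is (-9, -6) and (-10, -4) with Euclidean distance 2.2361. For 5 points, brute-force pairwise comparison is shown above. For large n, the divide-and-conquer algorithm (sort by x, recurse on halves, check the dividing strip) achieves O(n log n).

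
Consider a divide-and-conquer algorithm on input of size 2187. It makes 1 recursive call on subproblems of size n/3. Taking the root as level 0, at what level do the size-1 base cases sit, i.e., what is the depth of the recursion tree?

For divide and conquer with division factor 3:

Problem sizes at each level:
Level 0: 2187
Level 1: 729
Level 2: 243
Level 3: 81
Level 4: 27
Level 5: 9
Level 6: 3
Level 7: 1

The root is level 0 and the size-1 base case is level 7 (the tree spans levels 0 through 7, i.e. 8 levels counting the root), so the depth is the number of divisions: log_3(2187) = 7

The recursion tree depth is log_3(2187) = 7. At each level, the problem size is divided by 3, so it takes 7 divisions to reduce to a base case of size 1. The algorithm makes 1 recursive call at each level.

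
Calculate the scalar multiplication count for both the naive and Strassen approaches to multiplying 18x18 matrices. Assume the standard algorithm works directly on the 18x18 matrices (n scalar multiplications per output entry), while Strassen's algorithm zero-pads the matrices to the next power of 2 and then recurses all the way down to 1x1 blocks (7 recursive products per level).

Matrix multiplication for 18x18 matrices:

Strassen's algorithm requires power-of-2 dimensions. Pad 18x18 to 32x32 (next power of 2).

Standard algorithm: 18^3 = 5832 multiplications
Strassen's algorithm: 7^(log2(32)) = 7^5 = 16807 multiplications
Difference: 5832 - 16807 = -10975 (Strassen uses MORE here due to padding overhead — for small or just-over-power-of-2 n, padding can outweigh the per-level savings)

Standard: 5832 multiplications (18^3). Strassen: 16807 multiplications (7^5, after padding to 32x32). Strassen reduces 8 recursive multiplications to 7 at each level.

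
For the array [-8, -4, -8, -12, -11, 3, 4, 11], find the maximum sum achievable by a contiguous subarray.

Using Kadane's algorithm on [-8, -4, -8, -12, -11, 3, 4, 11]:

Scanning through the array:
Position 1 (value -4): max_ending_here = -4, max_so_far = -4
Position 2 (value -8): max_ending_here = -8, max_so_far = -4
Position 3 (value -12): max_ending_here = -12, max_so_far = -4
Position 4 (value -11): max_ending_here = -11, max_so_far = -4
Position 5 (value 3): max_ending_here = 3, max_so_far = 3
Position 6 (value 4): max_ending_here = 7, max_so_far = 7
Position 7 (value 11): max_ending_here = 18, max_so_far = 18

Maximum subarray: [3, 4, 11]
Maximum sum: 18

The maximum subarray is [3, 4, 11] with sum 18. This subarray runs from index 5 to index 7.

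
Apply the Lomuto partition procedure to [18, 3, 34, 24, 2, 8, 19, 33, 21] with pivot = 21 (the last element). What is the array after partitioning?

Lomuto partition with pivot = 21:

Initial array: [18, 3, 34, 24, 2, 8, 19, 33, 21]

arr[0]=18 <= 21: swap with position 0, array becomes [18, 3, 34, 24, 2, 8, 19, 33, 21]
arr[1]=3 <= 21: swap with position 1, array becomes [18, 3, 34, 24, 2, 8, 19, 33, 21]
arr[2]=34 > 21: no swap
arr[3]=24 > 21: no swap
arr[4]=2 <= 21: swap with position 2, array becomes [18, 3, 2, 24, 34, 8, 19, 33, 21]
arr[5]=8 <= 21: swap with position 3, array becomes [18, 3, 2, 8, 34, 24, 19, 33, 21]
arr[6]=19 <= 21: swap with position 4, array becomes [18, 3, 2, 8, 19, 24, 34, 33, 21]
arr[7]=33 > 21: no swap

Place pivot at position 5: [18, 3, 2, 8, 19, 21, 34, 33, 24]
Pivot position: 5

After partitioning with pivot 21, the array becomes [18, 3, 2, 8, 19, 21, 34, 33, 24]. The pivot is placed at index 5. All elements to the left of the pivot are <= 21, and all elements to the right are > 21.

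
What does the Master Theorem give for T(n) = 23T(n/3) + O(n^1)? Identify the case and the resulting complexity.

Master Theorem for T(n) = 23T(n/3) + O(n^1):

a = 23, b = 3, c = 1
log_b(a) = log_3(23) = 2.8540

Case 1: c = 1 < log_3(23) = 2.8540
T(n) = O(n^(log_3 23))

For T(n) = 23T(n/3) + O(n^1): log_3(23) = 2.8540. This is Case 1 of the Master Theorem (c < log_b(a), work dominated by leaves), giving O(n^(log_3 23)).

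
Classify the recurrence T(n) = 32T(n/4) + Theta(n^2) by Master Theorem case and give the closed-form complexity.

Master Theorem for T(n) = 32T(n/4) + O(n^2):

a = 32, b = 4, c = 2
log_b(a) = log_4(32) = 2.5000

Case 1: c = 2 < log_4(32) = 2.5000
T(n) = O(n^(log_4 32))

For T(n) = 32T(n/4) + O(n^2): log_4(32) = 2.5000. This is Case 1 of the Master Theorem (c < log_b(a), work dominated by leaves), giving O(n^(log_4 32)).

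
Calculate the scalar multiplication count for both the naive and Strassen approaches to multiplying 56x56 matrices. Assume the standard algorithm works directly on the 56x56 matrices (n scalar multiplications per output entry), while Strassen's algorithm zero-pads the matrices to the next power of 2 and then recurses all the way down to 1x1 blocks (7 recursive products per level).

Matrix multiplication for 56x56 matrices:

Strassen's algorithm requires power-of-2 dimensions. Pad 56x56 to 64x64 (next power of 2).

Standard algorithm: 56^3 = 175616 multiplications
Strassen's algorithm: 7^(log2(64)) = 7^6 = 117649 multiplications
Savings: 175616 - 117649 = 57967 multiplications

Standard: 175616 multiplications (56^3). Strassen: 117649 multiplications (7^6, after padding to 64x64). Strassen reduces 8 recursive multiplications to 7 at each level.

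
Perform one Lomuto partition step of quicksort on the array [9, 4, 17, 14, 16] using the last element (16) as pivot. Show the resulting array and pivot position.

Lomuto partition with pivot = 16:

Initial array: [9, 4, 17, 14, 16]

arr[0]=9 <= 16: swap with position 0, array becomes [9, 4, 17, 14, 16]
arr[1]=4 <= 16: swap with position 1, array becomes [9, 4, 17, 14, 16]
arr[2]=17 > 16: no swap
arr[3]=14 <= 16: swap with position 2, array becomes [9, 4, 14, 17, 16]

Place pivot at position 3: [9, 4, 14, 16, 17]
Pivot position: 3

After partitioning with pivot 16, the array becomes [9, 4, 14, 16, 17]. The pivot is placed at index 3. All elements to the left of the pivot are <= 16, and all elements to the right are > 16.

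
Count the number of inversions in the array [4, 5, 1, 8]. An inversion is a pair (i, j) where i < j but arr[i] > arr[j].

Finding inversions in [4, 5, 1, 8]:

(0, 2): arr[0]=4 > arr[2]=1
(1, 2): arr[1]=5 > arr[2]=1

Total inversions: 2

The array has 2 inversion(s): (0,2), (1,2). Each pair (i,j) satisfies i < j and arr[i] > arr[j].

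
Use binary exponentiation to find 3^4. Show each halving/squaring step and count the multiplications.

Computing 3^4 by squaring (build up from 3^1; each line after the first costs one multiplication):

3^1 = 3
3^2 = (3^1)^2 = 3^2 = 9
3^4 = (3^2)^2 = 9^2 = 81

Result: 81
Multiplications needed: 2 (2 lines after 3^1)

3^4 = 81. Using exponentiation by squaring, this requires 2 multiplications. The key idea: if the exponent is even, square the half-power; if odd, multiply by the base once.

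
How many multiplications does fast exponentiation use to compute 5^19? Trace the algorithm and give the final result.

Computing 5^19 by squaring (build up from 5^1; each line after the first costs one multiplication):

5^1 = 5
5^2 = (5^1)^2 = 5^2 = 25
5^4 = (5^2)^2 = 25^2 = 625
5^8 = (5^4)^2 = 625^2 = 390625
5^9 = 5 * 5^8 = 5 * 390625 = 1953125
5^18 = (5^9)^2 = 1953125^2 = 3814697265625
5^19 = 5 * 5^18 = 5 * 3814697265625 = 19073486328125

Result: 19073486328125
Multiplications needed: 6 (6 lines after 5^1)

5^19 = 19073486328125. Using exponentiation by squaring, this requires 6 multiplications. The key idea: if the exponent is even, square the half-power; if odd, multiply by the base once.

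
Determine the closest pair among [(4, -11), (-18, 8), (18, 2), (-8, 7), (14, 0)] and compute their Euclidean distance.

Computing all pairwise distances among 5 points:

d((4, -11), (-18, 8)) = 29.0689
d((4, -11), (18, 2)) = 19.105
d((4, -11), (-8, 7)) = 21.6333
d((4, -11), (14, 0)) = 14.8661
d((-18, 8), (18, 2)) = 36.4966
d((-18, 8), (-8, 7)) = 10.0499
d((-18, 8), (14, 0)) = 32.9848
d((18, 2), (-8, 7)) = 26.4764
d((18, 2), (14, 0)) = 4.4721 <-- minimum
d((-8, 7), (14, 0)) = 23.0868

Closest pair: (18, 2) and (14, 0) with distance 4.4721

The closest pair is (18, 2) and (14, 0) with Euclidean distance 4.4721. For 5 points, brute-force pairwise comparison is shown above. For large n, the divide-and-conquer algorithm (sort by x, recurse on halves, check the dividing strip) achieves O(n log n).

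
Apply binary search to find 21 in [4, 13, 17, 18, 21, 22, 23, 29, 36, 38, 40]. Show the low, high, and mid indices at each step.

Binary search for 21 in [4, 13, 17, 18, 21, 22, 23, 29, 36, 38, 40]:

lo=0, hi=10, mid=5, arr[mid]=22 -> 22 > 21, search left half
lo=0, hi=4, mid=2, arr[mid]=17 -> 17 < 21, search right half
lo=3, hi=4, mid=3, arr[mid]=18 -> 18 < 21, search right half
lo=4, hi=4, mid=4, arr[mid]=21 -> Found target at index 4!

Binary search finds 21 at index 4 after 4 comparisons. The search repeatedly halves the search space by comparing with the middle element.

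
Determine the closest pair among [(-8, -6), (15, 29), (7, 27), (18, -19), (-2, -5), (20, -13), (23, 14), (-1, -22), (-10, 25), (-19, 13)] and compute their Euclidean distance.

Computing all pairwise distances among 10 points:

d((-8, -6), (15, 29)) = 41.8808
d((-8, -6), (7, 27)) = 36.2491
d((-8, -6), (18, -19)) = 29.0689
d((-8, -6), (-2, -5)) = 6.0828 <-- minimum
d((-8, -6), (20, -13)) = 28.8617
d((-8, -6), (23, 14)) = 36.8917
d((-8, -6), (-1, -22)) = 17.4642
d((-8, -6), (-10, 25)) = 31.0644
d((-8, -6), (-19, 13)) = 21.9545
d((15, 29), (7, 27)) = 8.2462
d((15, 29), (18, -19)) = 48.0937
d((15, 29), (-2, -5)) = 38.0132
d((15, 29), (20, -13)) = 42.2966
d((15, 29), (23, 14)) = 17.0
d((15, 29), (-1, -22)) = 53.4509
d((15, 29), (-10, 25)) = 25.318
d((15, 29), (-19, 13)) = 37.5766
d((7, 27), (18, -19)) = 47.2969
d((7, 27), (-2, -5)) = 33.2415
d((7, 27), (20, -13)) = 42.0595
d((7, 27), (23, 14)) = 20.6155
d((7, 27), (-1, -22)) = 49.6488
d((7, 27), (-10, 25)) = 17.1172
d((7, 27), (-19, 13)) = 29.5296
d((18, -19), (-2, -5)) = 24.4131
d((18, -19), (20, -13)) = 6.3246
d((18, -19), (23, 14)) = 33.3766
d((18, -19), (-1, -22)) = 19.2354
d((18, -19), (-10, 25)) = 52.1536
d((18, -19), (-19, 13)) = 48.9183
d((-2, -5), (20, -13)) = 23.4094
d((-2, -5), (23, 14)) = 31.4006
d((-2, -5), (-1, -22)) = 17.0294
d((-2, -5), (-10, 25)) = 31.0483
d((-2, -5), (-19, 13)) = 24.7588
d((20, -13), (23, 14)) = 27.1662
d((20, -13), (-1, -22)) = 22.8473
d((20, -13), (-10, 25)) = 48.4149
d((20, -13), (-19, 13)) = 46.8722
d((23, 14), (-1, -22)) = 43.2666
d((23, 14), (-10, 25)) = 34.7851
d((23, 14), (-19, 13)) = 42.0119
d((-1, -22), (-10, 25)) = 47.8539
d((-1, -22), (-19, 13)) = 39.3573
d((-10, 25), (-19, 13)) = 15.0

Closest pair: (-8, -6) and (-2, -5) with distance 6.0828

The closest pair is (-8, -6) and (-2, -5) with Euclidean distance 6.0828. For 10 points, brute-force pairwise comparison is shown above. For large n, the divide-and-conquer algorithm (sort by x, recurse on halves, check the dividing strip) achieves O(n log n).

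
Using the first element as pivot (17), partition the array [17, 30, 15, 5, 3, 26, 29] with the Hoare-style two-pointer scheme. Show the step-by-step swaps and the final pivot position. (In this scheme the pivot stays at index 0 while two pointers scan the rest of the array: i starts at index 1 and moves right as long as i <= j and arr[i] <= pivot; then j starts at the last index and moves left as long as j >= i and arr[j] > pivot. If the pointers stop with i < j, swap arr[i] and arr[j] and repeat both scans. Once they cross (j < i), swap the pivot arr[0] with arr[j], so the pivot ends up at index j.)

Hoare-style two-pointer partition with pivot = 17:

Initial array: [17, 30, 15, 5, 3, 26, 29]

Pointers start at i = 1, j = 6.
i stops at index 1 (arr[1]=30 > 17), j stops at index 4 (arr[4]=3 <= 17): swap arr[1] and arr[4], array becomes [17, 3, 15, 5, 30, 26, 29]
i ends at 4, j ends at 3: the pointers have crossed (j < i), so scanning stops.

Swap pivot arr[0] with arr[3] to place pivot at position 3: [5, 3, 15, 17, 30, 26, 29]
Pivot position: 3

After partitioning with pivot 17, the array becomes [5, 3, 15, 17, 30, 26, 29]. The pivot is placed at index 3. All elements to the left of the pivot are <= 17, and all elements to the right are > 17.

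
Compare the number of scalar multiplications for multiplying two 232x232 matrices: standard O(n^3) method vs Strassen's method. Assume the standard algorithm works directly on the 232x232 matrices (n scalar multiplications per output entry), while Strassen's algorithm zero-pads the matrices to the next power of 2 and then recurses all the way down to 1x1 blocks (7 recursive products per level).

Matrix multiplication for 232x232 matrices:

Strassen's algorithm requires power-of-2 dimensions. Pad 232x232 to 256x256 (next power of 2).

Standard algorithm: 232^3 = 12487168 multiplications
Strassen's algorithm: 7^(log2(256)) = 7^8 = 5764801 multiplications
Savings: 12487168 - 5764801 = 6722367 multiplications

Standard: 12487168 multiplications (232^3). Strassen: 5764801 multiplications (7^8, after padding to 256x256). Strassen reduces 8 recursive multiplications to 7 at each level.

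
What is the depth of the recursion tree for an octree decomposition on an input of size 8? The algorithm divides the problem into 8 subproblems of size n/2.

For divide and conquer with division factor 2:

Problem sizes at each level:
Level 0: 8
Level 1: 4
Level 2: 2
Level 3: 1

The root is level 0 and the size-1 base case is level 3 (the tree spans levels 0 through 3, i.e. 4 levels counting the root), so the depth is the number of divisions: log_2(8) = 3

The recursion tree depth is log_2(8) = 3. At each level, the problem size is divided by 2, so it takes 3 divisions to reduce to a base case of size 1. The algorithm makes 8 recursive calls at each level.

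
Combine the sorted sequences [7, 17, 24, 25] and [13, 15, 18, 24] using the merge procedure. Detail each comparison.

Merging process:

Compare 7 vs 13: take 7 from left. Merged: [7]
Compare 17 vs 13: take 13 from right. Merged: [7, 13]
Compare 17 vs 15: take 15 from right. Merged: [7, 13, 15]
Compare 17 vs 18: take 17 from left. Merged: [7, 13, 15, 17]
Compare 24 vs 18: take 18 from right. Merged: [7, 13, 15, 17, 18]
Compare 24 vs 24: take 24 from left. Merged: [7, 13, 15, 17, 18, 24]
Compare 25 vs 24: take 24 from right. Merged: [7, 13, 15, 17, 18, 24, 24]
Append remaining from left: [25]. Merged: [7, 13, 15, 17, 18, 24, 24, 25]

Final merged array: [7, 13, 15, 17, 18, 24, 24, 25]
Total comparisons: 7

The merged array is [7, 13, 15, 17, 18, 24, 24, 25], requiring 7 comparisons. The merge step runs in O(n) time where n is the total number of elements.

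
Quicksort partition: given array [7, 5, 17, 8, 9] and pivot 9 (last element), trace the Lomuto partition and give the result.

Lomuto partition with pivot = 9:

Initial array: [7, 5, 17, 8, 9]

arr[0]=7 <= 9: swap with position 0, array becomes [7, 5, 17, 8, 9]
arr[1]=5 <= 9: swap with position 1, array becomes [7, 5, 17, 8, 9]
arr[2]=17 > 9: no swap
arr[3]=8 <= 9: swap with position 2, array becomes [7, 5, 8, 17, 9]

Place pivot at position 3: [7, 5, 8, 9, 17]
Pivot position: 3

After partitioning with pivot 9, the array becomes [7, 5, 8, 9, 17]. The pivot is placed at index 3. All elements to the left of the pivot are <= 9, and all elements to the right are > 9.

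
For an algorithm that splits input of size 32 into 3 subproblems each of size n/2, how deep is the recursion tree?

For divide and conquer with division factor 2:

Problem sizes at each level:
Level 0: 32
Level 1: 16
Level 2: 8
Level 3: 4
Level 4: 2
Level 5: 1

The root is level 0 and the size-1 base case is level 5 (the tree spans levels 0 through 5, i.e. 6 levels counting the root), so the depth is the number of divisions: log_2(32) = 5

The recursion tree depth is log_2(32) = 5. At each level, the problem size is divided by 2, so it takes 5 divisions to reduce to a base case of size 1. The algorithm makes 3 recursive calls at each level.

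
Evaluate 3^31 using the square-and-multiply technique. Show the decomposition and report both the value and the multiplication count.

Computing 3^31 by squaring (build up from 3^1; each line after the first costs one multiplication):

3^1 = 3
3^2 = (3^1)^2 = 3^2 = 9
3^3 = 3 * 3^2 = 3 * 9 = 27
3^6 = (3^3)^2 = 27^2 = 729
3^7 = 3 * 3^6 = 3 * 729 = 2187
3^14 = (3^7)^2 = 2187^2 = 4782969
3^15 = 3 * 3^14 = 3 * 4782969 = 14348907
3^30 = (3^15)^2 = 14348907^2 = 205891132094649
3^31 = 3 * 3^30 = 3 * 205891132094649 = 617673396283947

Result: 617673396283947
Multiplications needed: 8 (8 lines after 3^1)

3^31 = 617673396283947. Using exponentiation by squaring, this requires 8 multiplications. The key idea: if the exponent is even, square the half-power; if odd, multiply by the base once.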